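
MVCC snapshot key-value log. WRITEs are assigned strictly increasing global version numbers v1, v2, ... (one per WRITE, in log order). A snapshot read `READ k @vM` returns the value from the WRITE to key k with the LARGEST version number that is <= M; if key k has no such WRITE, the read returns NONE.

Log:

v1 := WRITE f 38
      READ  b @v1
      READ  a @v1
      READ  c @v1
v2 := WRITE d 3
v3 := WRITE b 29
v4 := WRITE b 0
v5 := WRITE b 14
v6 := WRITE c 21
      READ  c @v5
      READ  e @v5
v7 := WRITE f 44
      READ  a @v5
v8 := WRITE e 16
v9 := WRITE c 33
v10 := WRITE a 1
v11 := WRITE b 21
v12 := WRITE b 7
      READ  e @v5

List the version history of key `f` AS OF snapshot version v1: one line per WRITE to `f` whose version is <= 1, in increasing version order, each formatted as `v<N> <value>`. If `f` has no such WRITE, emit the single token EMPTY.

Scan writes for key=f with version <= 1:
  v1 WRITE f 38 -> keep
  v2 WRITE d 3 -> skip
  v3 WRITE b 29 -> skip
  v4 WRITE b 0 -> skip
  v5 WRITE b 14 -> skip
  v6 WRITE c 21 -> skip
  v7 WRITE f 44 -> drop (> snap)
  v8 WRITE e 16 -> skip
  v9 WRITE c 33 -> skip
  v10 WRITE a 1 -> skip
  v11 WRITE b 21 -> skip
  v12 WRITE b 7 -> skip
Collected: [(1, 38)]

Answer: v1 38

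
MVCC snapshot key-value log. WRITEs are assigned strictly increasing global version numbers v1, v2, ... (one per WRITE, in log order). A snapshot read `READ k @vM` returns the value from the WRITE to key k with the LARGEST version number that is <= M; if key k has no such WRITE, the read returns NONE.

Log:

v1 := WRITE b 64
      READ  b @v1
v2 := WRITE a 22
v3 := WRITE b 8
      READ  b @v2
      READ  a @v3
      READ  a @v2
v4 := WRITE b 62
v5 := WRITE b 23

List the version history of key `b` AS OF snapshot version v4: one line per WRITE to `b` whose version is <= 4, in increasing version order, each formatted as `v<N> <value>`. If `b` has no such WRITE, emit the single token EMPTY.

Scan writes for key=b with version <= 4:
  v1 WRITE b 64 -> keep
  v2 WRITE a 22 -> skip
  v3 WRITE b 8 -> keep
  v4 WRITE b 62 -> keep
  v5 WRITE b 23 -> drop (> snap)
Collected: [(1, 64), (3, 8), (4, 62)]

Answer: v1 64
v3 8
v4 62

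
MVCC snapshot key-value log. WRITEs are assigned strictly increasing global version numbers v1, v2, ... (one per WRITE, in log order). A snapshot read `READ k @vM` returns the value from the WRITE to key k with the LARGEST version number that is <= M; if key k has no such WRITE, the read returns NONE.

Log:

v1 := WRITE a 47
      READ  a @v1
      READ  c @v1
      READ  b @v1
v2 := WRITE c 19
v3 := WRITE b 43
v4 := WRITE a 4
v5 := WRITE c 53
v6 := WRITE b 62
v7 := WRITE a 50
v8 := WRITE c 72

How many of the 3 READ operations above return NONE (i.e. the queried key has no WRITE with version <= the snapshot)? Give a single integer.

Answer: 2

Derivation:
v1: WRITE a=47  (a history now [(1, 47)])
READ a @v1: history=[(1, 47)] -> pick v1 -> 47
READ c @v1: history=[] -> no version <= 1 -> NONE
READ b @v1: history=[] -> no version <= 1 -> NONE
v2: WRITE c=19  (c history now [(2, 19)])
v3: WRITE b=43  (b history now [(3, 43)])
v4: WRITE a=4  (a history now [(1, 47), (4, 4)])
v5: WRITE c=53  (c history now [(2, 19), (5, 53)])
v6: WRITE b=62  (b history now [(3, 43), (6, 62)])
v7: WRITE a=50  (a history now [(1, 47), (4, 4), (7, 50)])
v8: WRITE c=72  (c history now [(2, 19), (5, 53), (8, 72)])
Read results in order: ['47', 'NONE', 'NONE']
NONE count = 2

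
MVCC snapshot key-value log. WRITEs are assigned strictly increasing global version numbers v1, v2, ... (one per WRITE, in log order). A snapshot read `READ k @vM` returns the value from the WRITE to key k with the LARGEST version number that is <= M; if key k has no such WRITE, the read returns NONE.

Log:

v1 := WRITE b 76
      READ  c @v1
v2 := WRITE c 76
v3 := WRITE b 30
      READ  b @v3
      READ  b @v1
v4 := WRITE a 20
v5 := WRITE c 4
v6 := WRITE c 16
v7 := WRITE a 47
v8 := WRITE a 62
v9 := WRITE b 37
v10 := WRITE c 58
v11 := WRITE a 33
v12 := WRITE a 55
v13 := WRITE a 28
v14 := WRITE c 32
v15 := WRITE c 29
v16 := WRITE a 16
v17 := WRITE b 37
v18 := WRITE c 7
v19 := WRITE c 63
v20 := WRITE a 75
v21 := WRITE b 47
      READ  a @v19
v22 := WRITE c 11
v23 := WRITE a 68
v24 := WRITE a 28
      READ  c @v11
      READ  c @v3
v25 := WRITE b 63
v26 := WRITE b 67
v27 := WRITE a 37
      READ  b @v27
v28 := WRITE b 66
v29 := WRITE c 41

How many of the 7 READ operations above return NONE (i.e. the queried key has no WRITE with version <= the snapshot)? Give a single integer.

Answer: 1

Derivation:
v1: WRITE b=76  (b history now [(1, 76)])
READ c @v1: history=[] -> no version <= 1 -> NONE
v2: WRITE c=76  (c history now [(2, 76)])
v3: WRITE b=30  (b history now [(1, 76), (3, 30)])
READ b @v3: history=[(1, 76), (3, 30)] -> pick v3 -> 30
READ b @v1: history=[(1, 76), (3, 30)] -> pick v1 -> 76
v4: WRITE a=20  (a history now [(4, 20)])
v5: WRITE c=4  (c history now [(2, 76), (5, 4)])
v6: WRITE c=16  (c history now [(2, 76), (5, 4), (6, 16)])
v7: WRITE a=47  (a history now [(4, 20), (7, 47)])
v8: WRITE a=62  (a history now [(4, 20), (7, 47), (8, 62)])
v9: WRITE b=37  (b history now [(1, 76), (3, 30), (9, 37)])
v10: WRITE c=58  (c history now [(2, 76), (5, 4), (6, 16), (10, 58)])
v11: WRITE a=33  (a history now [(4, 20), (7, 47), (8, 62), (11, 33)])
v12: WRITE a=55  (a history now [(4, 20), (7, 47), (8, 62), (11, 33), (12, 55)])
v13: WRITE a=28  (a history now [(4, 20), (7, 47), (8, 62), (11, 33), (12, 55), (13, 28)])
v14: WRITE c=32  (c history now [(2, 76), (5, 4), (6, 16), (10, 58), (14, 32)])
v15: WRITE c=29  (c history now [(2, 76), (5, 4), (6, 16), (10, 58), (14, 32), (15, 29)])
v16: WRITE a=16  (a history now [(4, 20), (7, 47), (8, 62), (11, 33), (12, 55), (13, 28), (16, 16)])
v17: WRITE b=37  (b history now [(1, 76), (3, 30), (9, 37), (17, 37)])
v18: WRITE c=7  (c history now [(2, 76), (5, 4), (6, 16), (10, 58), (14, 32), (15, 29), (18, 7)])
v19: WRITE c=63  (c history now [(2, 76), (5, 4), (6, 16), (10, 58), (14, 32), (15, 29), (18, 7), (19, 63)])
v20: WRITE a=75  (a history now [(4, 20), (7, 47), (8, 62), (11, 33), (12, 55), (13, 28), (16, 16), (20, 75)])
v21: WRITE b=47  (b history now [(1, 76), (3, 30), (9, 37), (17, 37), (21, 47)])
READ a @v19: history=[(4, 20), (7, 47), (8, 62), (11, 33), (12, 55), (13, 28), (16, 16), (20, 75)] -> pick v16 -> 16
v22: WRITE c=11  (c history now [(2, 76), (5, 4), (6, 16), (10, 58), (14, 32), (15, 29), (18, 7), (19, 63), (22, 11)])
v23: WRITE a=68  (a history now [(4, 20), (7, 47), (8, 62), (11, 33), (12, 55), (13, 28), (16, 16), (20, 75), (23, 68)])
v24: WRITE a=28  (a history now [(4, 20), (7, 47), (8, 62), (11, 33), (12, 55), (13, 28), (16, 16), (20, 75), (23, 68), (24, 28)])
READ c @v11: history=[(2, 76), (5, 4), (6, 16), (10, 58), (14, 32), (15, 29), (18, 7), (19, 63), (22, 11)] -> pick v10 -> 58
READ c @v3: history=[(2, 76), (5, 4), (6, 16), (10, 58), (14, 32), (15, 29), (18, 7), (19, 63), (22, 11)] -> pick v2 -> 76
v25: WRITE b=63  (b history now [(1, 76), (3, 30), (9, 37), (17, 37), (21, 47), (25, 63)])
v26: WRITE b=67  (b history now [(1, 76), (3, 30), (9, 37), (17, 37), (21, 47), (25, 63), (26, 67)])
v27: WRITE a=37  (a history now [(4, 20), (7, 47), (8, 62), (11, 33), (12, 55), (13, 28), (16, 16), (20, 75), (23, 68), (24, 28), (27, 37)])
READ b @v27: history=[(1, 76), (3, 30), (9, 37), (17, 37), (21, 47), (25, 63), (26, 67)] -> pick v26 -> 67
v28: WRITE b=66  (b history now [(1, 76), (3, 30), (9, 37), (17, 37), (21, 47), (25, 63), (26, 67), (28, 66)])
v29: WRITE c=41  (c history now [(2, 76), (5, 4), (6, 16), (10, 58), (14, 32), (15, 29), (18, 7), (19, 63), (22, 11), (29, 41)])
Read results in order: ['NONE', '30', '76', '16', '58', '76', '67']
NONE count = 1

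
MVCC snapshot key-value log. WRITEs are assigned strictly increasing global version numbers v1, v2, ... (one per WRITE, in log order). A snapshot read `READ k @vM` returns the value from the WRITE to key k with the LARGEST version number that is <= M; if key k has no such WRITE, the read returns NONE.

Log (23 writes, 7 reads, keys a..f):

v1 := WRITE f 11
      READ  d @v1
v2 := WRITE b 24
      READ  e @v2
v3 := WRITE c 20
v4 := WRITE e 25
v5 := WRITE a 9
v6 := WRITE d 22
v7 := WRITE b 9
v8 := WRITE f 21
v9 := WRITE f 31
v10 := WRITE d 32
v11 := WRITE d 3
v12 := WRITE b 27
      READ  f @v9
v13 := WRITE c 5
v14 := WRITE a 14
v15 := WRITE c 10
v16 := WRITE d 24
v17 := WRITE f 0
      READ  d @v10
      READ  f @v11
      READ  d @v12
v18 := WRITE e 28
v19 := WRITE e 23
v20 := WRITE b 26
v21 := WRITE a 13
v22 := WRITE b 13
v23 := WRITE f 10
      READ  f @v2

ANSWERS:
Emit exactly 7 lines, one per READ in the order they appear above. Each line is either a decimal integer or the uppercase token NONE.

Answer: NONE
NONE
31
32
31
3
11

Derivation:
v1: WRITE f=11  (f history now [(1, 11)])
READ d @v1: history=[] -> no version <= 1 -> NONE
v2: WRITE b=24  (b history now [(2, 24)])
READ e @v2: history=[] -> no version <= 2 -> NONE
v3: WRITE c=20  (c history now [(3, 20)])
v4: WRITE e=25  (e history now [(4, 25)])
v5: WRITE a=9  (a history now [(5, 9)])
v6: WRITE d=22  (d history now [(6, 22)])
v7: WRITE b=9  (b history now [(2, 24), (7, 9)])
v8: WRITE f=21  (f history now [(1, 11), (8, 21)])
v9: WRITE f=31  (f history now [(1, 11), (8, 21), (9, 31)])
v10: WRITE d=32  (d history now [(6, 22), (10, 32)])
v11: WRITE d=3  (d history now [(6, 22), (10, 32), (11, 3)])
v12: WRITE b=27  (b history now [(2, 24), (7, 9), (12, 27)])
READ f @v9: history=[(1, 11), (8, 21), (9, 31)] -> pick v9 -> 31
v13: WRITE c=5  (c history now [(3, 20), (13, 5)])
v14: WRITE a=14  (a history now [(5, 9), (14, 14)])
v15: WRITE c=10  (c history now [(3, 20), (13, 5), (15, 10)])
v16: WRITE d=24  (d history now [(6, 22), (10, 32), (11, 3), (16, 24)])
v17: WRITE f=0  (f history now [(1, 11), (8, 21), (9, 31), (17, 0)])
READ d @v10: history=[(6, 22), (10, 32), (11, 3), (16, 24)] -> pick v10 -> 32
READ f @v11: history=[(1, 11), (8, 21), (9, 31), (17, 0)] -> pick v9 -> 31
READ d @v12: history=[(6, 22), (10, 32), (11, 3), (16, 24)] -> pick v11 -> 3
v18: WRITE e=28  (e history now [(4, 25), (18, 28)])
v19: WRITE e=23  (e history now [(4, 25), (18, 28), (19, 23)])
v20: WRITE b=26  (b history now [(2, 24), (7, 9), (12, 27), (20, 26)])
v21: WRITE a=13  (a history now [(5, 9), (14, 14), (21, 13)])
v22: WRITE b=13  (b history now [(2, 24), (7, 9), (12, 27), (20, 26), (22, 13)])
v23: WRITE f=10  (f history now [(1, 11), (8, 21), (9, 31), (17, 0), (23, 10)])
READ f @v2: history=[(1, 11), (8, 21), (9, 31), (17, 0), (23, 10)] -> pick v1 -> 11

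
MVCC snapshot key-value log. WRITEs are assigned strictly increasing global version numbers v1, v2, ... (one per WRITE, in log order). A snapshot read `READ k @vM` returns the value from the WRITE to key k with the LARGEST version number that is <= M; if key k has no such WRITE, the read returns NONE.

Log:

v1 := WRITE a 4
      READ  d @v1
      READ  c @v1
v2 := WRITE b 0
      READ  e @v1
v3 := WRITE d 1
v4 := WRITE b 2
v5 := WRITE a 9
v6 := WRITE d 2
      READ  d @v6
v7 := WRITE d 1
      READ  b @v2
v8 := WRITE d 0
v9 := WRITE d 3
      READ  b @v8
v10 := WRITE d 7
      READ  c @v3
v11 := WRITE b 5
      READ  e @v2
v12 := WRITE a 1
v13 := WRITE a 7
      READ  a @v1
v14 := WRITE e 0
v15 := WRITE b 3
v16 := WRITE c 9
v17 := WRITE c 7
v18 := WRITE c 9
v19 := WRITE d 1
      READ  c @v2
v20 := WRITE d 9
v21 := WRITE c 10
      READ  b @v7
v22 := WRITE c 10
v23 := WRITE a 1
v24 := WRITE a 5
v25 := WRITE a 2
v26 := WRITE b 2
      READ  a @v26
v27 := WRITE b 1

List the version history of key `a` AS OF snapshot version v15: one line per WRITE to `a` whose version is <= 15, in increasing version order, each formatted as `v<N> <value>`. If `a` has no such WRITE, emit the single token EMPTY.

Scan writes for key=a with version <= 15:
  v1 WRITE a 4 -> keep
  v2 WRITE b 0 -> skip
  v3 WRITE d 1 -> skip
  v4 WRITE b 2 -> skip
  v5 WRITE a 9 -> keep
  v6 WRITE d 2 -> skip
  v7 WRITE d 1 -> skip
  v8 WRITE d 0 -> skip
  v9 WRITE d 3 -> skip
  v10 WRITE d 7 -> skip
  v11 WRITE b 5 -> skip
  v12 WRITE a 1 -> keep
  v13 WRITE a 7 -> keep
  v14 WRITE e 0 -> skip
  v15 WRITE b 3 -> skip
  v16 WRITE c 9 -> skip
  v17 WRITE c 7 -> skip
  v18 WRITE c 9 -> skip
  v19 WRITE d 1 -> skip
  v20 WRITE d 9 -> skip
  v21 WRITE c 10 -> skip
  v22 WRITE c 10 -> skip
  v23 WRITE a 1 -> drop (> snap)
  v24 WRITE a 5 -> drop (> snap)
  v25 WRITE a 2 -> drop (> snap)
  v26 WRITE b 2 -> skip
  v27 WRITE b 1 -> skip
Collected: [(1, 4), (5, 9), (12, 1), (13, 7)]

Answer: v1 4
v5 9
v12 1
v13 7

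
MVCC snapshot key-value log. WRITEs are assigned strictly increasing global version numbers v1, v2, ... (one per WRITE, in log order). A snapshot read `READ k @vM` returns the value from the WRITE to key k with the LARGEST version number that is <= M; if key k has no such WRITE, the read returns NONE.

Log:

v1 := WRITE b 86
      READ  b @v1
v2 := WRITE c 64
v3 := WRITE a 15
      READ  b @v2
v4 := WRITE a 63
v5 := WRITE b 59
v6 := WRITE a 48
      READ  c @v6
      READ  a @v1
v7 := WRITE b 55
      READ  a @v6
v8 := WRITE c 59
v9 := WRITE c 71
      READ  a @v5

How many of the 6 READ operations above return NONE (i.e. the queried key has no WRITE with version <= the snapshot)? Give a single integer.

Answer: 1

Derivation:
v1: WRITE b=86  (b history now [(1, 86)])
READ b @v1: history=[(1, 86)] -> pick v1 -> 86
v2: WRITE c=64  (c history now [(2, 64)])
v3: WRITE a=15  (a history now [(3, 15)])
READ b @v2: history=[(1, 86)] -> pick v1 -> 86
v4: WRITE a=63  (a history now [(3, 15), (4, 63)])
v5: WRITE b=59  (b history now [(1, 86), (5, 59)])
v6: WRITE a=48  (a history now [(3, 15), (4, 63), (6, 48)])
READ c @v6: history=[(2, 64)] -> pick v2 -> 64
READ a @v1: history=[(3, 15), (4, 63), (6, 48)] -> no version <= 1 -> NONE
v7: WRITE b=55  (b history now [(1, 86), (5, 59), (7, 55)])
READ a @v6: history=[(3, 15), (4, 63), (6, 48)] -> pick v6 -> 48
v8: WRITE c=59  (c history now [(2, 64), (8, 59)])
v9: WRITE c=71  (c history now [(2, 64), (8, 59), (9, 71)])
READ a @v5: history=[(3, 15), (4, 63), (6, 48)] -> pick v4 -> 63
Read results in order: ['86', '86', '64', 'NONE', '48', '63']
NONE count = 1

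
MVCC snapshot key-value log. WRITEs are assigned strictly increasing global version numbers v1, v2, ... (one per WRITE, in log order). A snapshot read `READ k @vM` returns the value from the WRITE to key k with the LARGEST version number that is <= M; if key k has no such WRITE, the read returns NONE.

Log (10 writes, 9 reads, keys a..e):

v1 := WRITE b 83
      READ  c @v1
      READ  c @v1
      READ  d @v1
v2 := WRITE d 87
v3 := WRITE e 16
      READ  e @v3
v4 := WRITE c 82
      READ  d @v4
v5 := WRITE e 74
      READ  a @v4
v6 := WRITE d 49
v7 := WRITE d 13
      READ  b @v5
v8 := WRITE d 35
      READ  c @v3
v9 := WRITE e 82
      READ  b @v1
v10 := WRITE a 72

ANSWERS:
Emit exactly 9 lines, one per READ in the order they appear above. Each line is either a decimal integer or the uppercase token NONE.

Answer: NONE
NONE
NONE
16
87
NONE
83
NONE
83

Derivation:
v1: WRITE b=83  (b history now [(1, 83)])
READ c @v1: history=[] -> no version <= 1 -> NONE
READ c @v1: history=[] -> no version <= 1 -> NONE
READ d @v1: history=[] -> no version <= 1 -> NONE
v2: WRITE d=87  (d history now [(2, 87)])
v3: WRITE e=16  (e history now [(3, 16)])
READ e @v3: history=[(3, 16)] -> pick v3 -> 16
v4: WRITE c=82  (c history now [(4, 82)])
READ d @v4: history=[(2, 87)] -> pick v2 -> 87
v5: WRITE e=74  (e history now [(3, 16), (5, 74)])
READ a @v4: history=[] -> no version <= 4 -> NONE
v6: WRITE d=49  (d history now [(2, 87), (6, 49)])
v7: WRITE d=13  (d history now [(2, 87), (6, 49), (7, 13)])
READ b @v5: history=[(1, 83)] -> pick v1 -> 83
v8: WRITE d=35  (d history now [(2, 87), (6, 49), (7, 13), (8, 35)])
READ c @v3: history=[(4, 82)] -> no version <= 3 -> NONE
v9: WRITE e=82  (e history now [(3, 16), (5, 74), (9, 82)])
READ b @v1: history=[(1, 83)] -> pick v1 -> 83
v10: WRITE a=72  (a history now [(10, 72)])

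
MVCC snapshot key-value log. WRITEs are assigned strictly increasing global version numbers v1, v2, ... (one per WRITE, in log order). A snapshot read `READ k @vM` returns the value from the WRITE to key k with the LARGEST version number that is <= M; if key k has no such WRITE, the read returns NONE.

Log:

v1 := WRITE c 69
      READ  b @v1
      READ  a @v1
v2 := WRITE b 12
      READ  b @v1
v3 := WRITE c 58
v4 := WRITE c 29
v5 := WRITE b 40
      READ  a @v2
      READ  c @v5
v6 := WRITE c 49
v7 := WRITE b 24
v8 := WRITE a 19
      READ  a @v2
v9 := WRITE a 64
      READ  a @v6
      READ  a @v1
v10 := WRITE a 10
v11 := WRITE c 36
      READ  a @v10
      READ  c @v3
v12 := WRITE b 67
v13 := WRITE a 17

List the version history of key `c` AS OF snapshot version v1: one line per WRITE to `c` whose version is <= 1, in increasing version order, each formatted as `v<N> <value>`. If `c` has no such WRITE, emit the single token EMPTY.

Scan writes for key=c with version <= 1:
  v1 WRITE c 69 -> keep
  v2 WRITE b 12 -> skip
  v3 WRITE c 58 -> drop (> snap)
  v4 WRITE c 29 -> drop (> snap)
  v5 WRITE b 40 -> skip
  v6 WRITE c 49 -> drop (> snap)
  v7 WRITE b 24 -> skip
  v8 WRITE a 19 -> skip
  v9 WRITE a 64 -> skip
  v10 WRITE a 10 -> skip
  v11 WRITE c 36 -> drop (> snap)
  v12 WRITE b 67 -> skip
  v13 WRITE a 17 -> skip
Collected: [(1, 69)]

Answer: v1 69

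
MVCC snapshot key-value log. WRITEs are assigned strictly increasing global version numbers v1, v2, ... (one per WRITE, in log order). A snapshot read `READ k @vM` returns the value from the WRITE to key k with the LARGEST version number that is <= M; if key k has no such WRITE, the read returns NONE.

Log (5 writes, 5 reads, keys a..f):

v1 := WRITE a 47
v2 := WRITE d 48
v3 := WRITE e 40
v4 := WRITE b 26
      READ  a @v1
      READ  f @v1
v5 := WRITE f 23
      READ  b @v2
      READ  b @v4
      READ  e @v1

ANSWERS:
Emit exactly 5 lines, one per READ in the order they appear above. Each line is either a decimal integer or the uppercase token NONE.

Answer: 47
NONE
NONE
26
NONE

Derivation:
v1: WRITE a=47  (a history now [(1, 47)])
v2: WRITE d=48  (d history now [(2, 48)])
v3: WRITE e=40  (e history now [(3, 40)])
v4: WRITE b=26  (b history now [(4, 26)])
READ a @v1: history=[(1, 47)] -> pick v1 -> 47
READ f @v1: history=[] -> no version <= 1 -> NONE
v5: WRITE f=23  (f history now [(5, 23)])
READ b @v2: history=[(4, 26)] -> no version <= 2 -> NONE
READ b @v4: history=[(4, 26)] -> pick v4 -> 26
READ e @v1: history=[(3, 40)] -> no version <= 1 -> NONE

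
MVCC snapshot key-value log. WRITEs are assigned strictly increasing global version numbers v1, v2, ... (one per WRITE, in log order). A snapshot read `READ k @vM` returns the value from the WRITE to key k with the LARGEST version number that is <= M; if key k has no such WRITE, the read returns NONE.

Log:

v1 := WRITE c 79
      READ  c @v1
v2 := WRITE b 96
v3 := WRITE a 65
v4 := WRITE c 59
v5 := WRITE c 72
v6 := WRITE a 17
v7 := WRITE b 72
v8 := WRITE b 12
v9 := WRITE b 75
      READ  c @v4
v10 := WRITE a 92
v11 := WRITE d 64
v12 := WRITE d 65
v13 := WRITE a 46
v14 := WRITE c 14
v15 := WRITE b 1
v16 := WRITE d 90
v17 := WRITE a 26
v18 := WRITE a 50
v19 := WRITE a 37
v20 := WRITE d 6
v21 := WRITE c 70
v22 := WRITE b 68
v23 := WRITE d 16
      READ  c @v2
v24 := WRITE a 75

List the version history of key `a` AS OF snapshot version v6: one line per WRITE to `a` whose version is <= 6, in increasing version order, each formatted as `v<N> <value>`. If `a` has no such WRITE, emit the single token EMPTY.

Answer: v3 65
v6 17

Derivation:
Scan writes for key=a with version <= 6:
  v1 WRITE c 79 -> skip
  v2 WRITE b 96 -> skip
  v3 WRITE a 65 -> keep
  v4 WRITE c 59 -> skip
  v5 WRITE c 72 -> skip
  v6 WRITE a 17 -> keep
  v7 WRITE b 72 -> skip
  v8 WRITE b 12 -> skip
  v9 WRITE b 75 -> skip
  v10 WRITE a 92 -> drop (> snap)
  v11 WRITE d 64 -> skip
  v12 WRITE d 65 -> skip
  v13 WRITE a 46 -> drop (> snap)
  v14 WRITE c 14 -> skip
  v15 WRITE b 1 -> skip
  v16 WRITE d 90 -> skip
  v17 WRITE a 26 -> drop (> snap)
  v18 WRITE a 50 -> drop (> snap)
  v19 WRITE a 37 -> drop (> snap)
  v20 WRITE d 6 -> skip
  v21 WRITE c 70 -> skip
  v22 WRITE b 68 -> skip
  v23 WRITE d 16 -> skip
  v24 WRITE a 75 -> drop (> snap)
Collected: [(3, 65), (6, 17)]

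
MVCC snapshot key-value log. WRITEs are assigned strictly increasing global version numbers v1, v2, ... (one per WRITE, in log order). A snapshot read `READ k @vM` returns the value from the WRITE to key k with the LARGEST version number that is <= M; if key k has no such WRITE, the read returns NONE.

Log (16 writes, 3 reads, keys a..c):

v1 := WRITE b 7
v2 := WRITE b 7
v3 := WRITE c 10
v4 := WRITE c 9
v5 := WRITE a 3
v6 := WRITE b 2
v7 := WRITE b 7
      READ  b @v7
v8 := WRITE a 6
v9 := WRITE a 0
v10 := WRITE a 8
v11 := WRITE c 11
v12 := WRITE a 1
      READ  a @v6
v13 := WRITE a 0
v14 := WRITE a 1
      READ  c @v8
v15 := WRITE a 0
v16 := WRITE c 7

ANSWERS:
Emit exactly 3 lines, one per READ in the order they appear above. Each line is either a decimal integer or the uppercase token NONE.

v1: WRITE b=7  (b history now [(1, 7)])
v2: WRITE b=7  (b history now [(1, 7), (2, 7)])
v3: WRITE c=10  (c history now [(3, 10)])
v4: WRITE c=9  (c history now [(3, 10), (4, 9)])
v5: WRITE a=3  (a history now [(5, 3)])
v6: WRITE b=2  (b history now [(1, 7), (2, 7), (6, 2)])
v7: WRITE b=7  (b history now [(1, 7), (2, 7), (6, 2), (7, 7)])
READ b @v7: history=[(1, 7), (2, 7), (6, 2), (7, 7)] -> pick v7 -> 7
v8: WRITE a=6  (a history now [(5, 3), (8, 6)])
v9: WRITE a=0  (a history now [(5, 3), (8, 6), (9, 0)])
v10: WRITE a=8  (a history now [(5, 3), (8, 6), (9, 0), (10, 8)])
v11: WRITE c=11  (c history now [(3, 10), (4, 9), (11, 11)])
v12: WRITE a=1  (a history now [(5, 3), (8, 6), (9, 0), (10, 8), (12, 1)])
READ a @v6: history=[(5, 3), (8, 6), (9, 0), (10, 8), (12, 1)] -> pick v5 -> 3
v13: WRITE a=0  (a history now [(5, 3), (8, 6), (9, 0), (10, 8), (12, 1), (13, 0)])
v14: WRITE a=1  (a history now [(5, 3), (8, 6), (9, 0), (10, 8), (12, 1), (13, 0), (14, 1)])
READ c @v8: history=[(3, 10), (4, 9), (11, 11)] -> pick v4 -> 9
v15: WRITE a=0  (a history now [(5, 3), (8, 6), (9, 0), (10, 8), (12, 1), (13, 0), (14, 1), (15, 0)])
v16: WRITE c=7  (c history now [(3, 10), (4, 9), (11, 11), (16, 7)])

Answer: 7
3
9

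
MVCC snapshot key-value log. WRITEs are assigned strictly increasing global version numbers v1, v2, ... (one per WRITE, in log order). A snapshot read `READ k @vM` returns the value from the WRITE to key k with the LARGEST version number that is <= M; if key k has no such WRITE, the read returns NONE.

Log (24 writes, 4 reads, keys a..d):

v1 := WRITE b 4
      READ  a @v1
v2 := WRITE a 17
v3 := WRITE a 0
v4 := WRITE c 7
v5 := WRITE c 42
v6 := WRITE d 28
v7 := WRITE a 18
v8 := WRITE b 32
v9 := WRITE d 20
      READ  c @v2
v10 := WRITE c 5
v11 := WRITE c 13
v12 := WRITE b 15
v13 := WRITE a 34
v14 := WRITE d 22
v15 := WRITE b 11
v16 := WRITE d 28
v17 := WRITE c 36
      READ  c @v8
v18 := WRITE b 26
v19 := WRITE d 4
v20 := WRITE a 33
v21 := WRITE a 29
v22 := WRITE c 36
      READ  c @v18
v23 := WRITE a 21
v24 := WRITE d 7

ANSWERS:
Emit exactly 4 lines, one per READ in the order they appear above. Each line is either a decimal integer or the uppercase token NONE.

Answer: NONE
NONE
42
36

Derivation:
v1: WRITE b=4  (b history now [(1, 4)])
READ a @v1: history=[] -> no version <= 1 -> NONE
v2: WRITE a=17  (a history now [(2, 17)])
v3: WRITE a=0  (a history now [(2, 17), (3, 0)])
v4: WRITE c=7  (c history now [(4, 7)])
v5: WRITE c=42  (c history now [(4, 7), (5, 42)])
v6: WRITE d=28  (d history now [(6, 28)])
v7: WRITE a=18  (a history now [(2, 17), (3, 0), (7, 18)])
v8: WRITE b=32  (b history now [(1, 4), (8, 32)])
v9: WRITE d=20  (d history now [(6, 28), (9, 20)])
READ c @v2: history=[(4, 7), (5, 42)] -> no version <= 2 -> NONE
v10: WRITE c=5  (c history now [(4, 7), (5, 42), (10, 5)])
v11: WRITE c=13  (c history now [(4, 7), (5, 42), (10, 5), (11, 13)])
v12: WRITE b=15  (b history now [(1, 4), (8, 32), (12, 15)])
v13: WRITE a=34  (a history now [(2, 17), (3, 0), (7, 18), (13, 34)])
v14: WRITE d=22  (d history now [(6, 28), (9, 20), (14, 22)])
v15: WRITE b=11  (b history now [(1, 4), (8, 32), (12, 15), (15, 11)])
v16: WRITE d=28  (d history now [(6, 28), (9, 20), (14, 22), (16, 28)])
v17: WRITE c=36  (c history now [(4, 7), (5, 42), (10, 5), (11, 13), (17, 36)])
READ c @v8: history=[(4, 7), (5, 42), (10, 5), (11, 13), (17, 36)] -> pick v5 -> 42
v18: WRITE b=26  (b history now [(1, 4), (8, 32), (12, 15), (15, 11), (18, 26)])
v19: WRITE d=4  (d history now [(6, 28), (9, 20), (14, 22), (16, 28), (19, 4)])
v20: WRITE a=33  (a history now [(2, 17), (3, 0), (7, 18), (13, 34), (20, 33)])
v21: WRITE a=29  (a history now [(2, 17), (3, 0), (7, 18), (13, 34), (20, 33), (21, 29)])
v22: WRITE c=36  (c history now [(4, 7), (5, 42), (10, 5), (11, 13), (17, 36), (22, 36)])
READ c @v18: history=[(4, 7), (5, 42), (10, 5), (11, 13), (17, 36), (22, 36)] -> pick v17 -> 36
v23: WRITE a=21  (a history now [(2, 17), (3, 0), (7, 18), (13, 34), (20, 33), (21, 29), (23, 21)])
v24: WRITE d=7  (d history now [(6, 28), (9, 20), (14, 22), (16, 28), (19, 4), (24, 7)])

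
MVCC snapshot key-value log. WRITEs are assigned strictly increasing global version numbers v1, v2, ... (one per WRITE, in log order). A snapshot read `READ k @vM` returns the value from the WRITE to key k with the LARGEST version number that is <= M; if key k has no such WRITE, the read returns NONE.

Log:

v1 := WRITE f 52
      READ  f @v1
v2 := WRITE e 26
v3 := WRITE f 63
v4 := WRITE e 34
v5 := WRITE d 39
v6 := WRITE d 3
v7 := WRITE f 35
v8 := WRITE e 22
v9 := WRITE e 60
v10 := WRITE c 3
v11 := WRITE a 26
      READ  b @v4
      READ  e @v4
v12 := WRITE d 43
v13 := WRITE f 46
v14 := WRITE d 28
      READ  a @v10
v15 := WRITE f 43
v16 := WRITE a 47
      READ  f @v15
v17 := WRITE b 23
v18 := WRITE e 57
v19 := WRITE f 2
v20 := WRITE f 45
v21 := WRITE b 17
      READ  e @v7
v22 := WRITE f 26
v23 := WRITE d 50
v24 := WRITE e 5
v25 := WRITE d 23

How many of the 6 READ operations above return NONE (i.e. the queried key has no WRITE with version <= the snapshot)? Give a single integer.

Answer: 2

Derivation:
v1: WRITE f=52  (f history now [(1, 52)])
READ f @v1: history=[(1, 52)] -> pick v1 -> 52
v2: WRITE e=26  (e history now [(2, 26)])
v3: WRITE f=63  (f history now [(1, 52), (3, 63)])
v4: WRITE e=34  (e history now [(2, 26), (4, 34)])
v5: WRITE d=39  (d history now [(5, 39)])
v6: WRITE d=3  (d history now [(5, 39), (6, 3)])
v7: WRITE f=35  (f history now [(1, 52), (3, 63), (7, 35)])
v8: WRITE e=22  (e history now [(2, 26), (4, 34), (8, 22)])
v9: WRITE e=60  (e history now [(2, 26), (4, 34), (8, 22), (9, 60)])
v10: WRITE c=3  (c history now [(10, 3)])
v11: WRITE a=26  (a history now [(11, 26)])
READ b @v4: history=[] -> no version <= 4 -> NONE
READ e @v4: history=[(2, 26), (4, 34), (8, 22), (9, 60)] -> pick v4 -> 34
v12: WRITE d=43  (d history now [(5, 39), (6, 3), (12, 43)])
v13: WRITE f=46  (f history now [(1, 52), (3, 63), (7, 35), (13, 46)])
v14: WRITE d=28  (d history now [(5, 39), (6, 3), (12, 43), (14, 28)])
READ a @v10: history=[(11, 26)] -> no version <= 10 -> NONE
v15: WRITE f=43  (f history now [(1, 52), (3, 63), (7, 35), (13, 46), (15, 43)])
v16: WRITE a=47  (a history now [(11, 26), (16, 47)])
READ f @v15: history=[(1, 52), (3, 63), (7, 35), (13, 46), (15, 43)] -> pick v15 -> 43
v17: WRITE b=23  (b history now [(17, 23)])
v18: WRITE e=57  (e history now [(2, 26), (4, 34), (8, 22), (9, 60), (18, 57)])
v19: WRITE f=2  (f history now [(1, 52), (3, 63), (7, 35), (13, 46), (15, 43), (19, 2)])
v20: WRITE f=45  (f history now [(1, 52), (3, 63), (7, 35), (13, 46), (15, 43), (19, 2), (20, 45)])
v21: WRITE b=17  (b history now [(17, 23), (21, 17)])
READ e @v7: history=[(2, 26), (4, 34), (8, 22), (9, 60), (18, 57)] -> pick v4 -> 34
v22: WRITE f=26  (f history now [(1, 52), (3, 63), (7, 35), (13, 46), (15, 43), (19, 2), (20, 45), (22, 26)])
v23: WRITE d=50  (d history now [(5, 39), (6, 3), (12, 43), (14, 28), (23, 50)])
v24: WRITE e=5  (e history now [(2, 26), (4, 34), (8, 22), (9, 60), (18, 57), (24, 5)])
v25: WRITE d=23  (d history now [(5, 39), (6, 3), (12, 43), (14, 28), (23, 50), (25, 23)])
Read results in order: ['52', 'NONE', '34', 'NONE', '43', '34']
NONE count = 2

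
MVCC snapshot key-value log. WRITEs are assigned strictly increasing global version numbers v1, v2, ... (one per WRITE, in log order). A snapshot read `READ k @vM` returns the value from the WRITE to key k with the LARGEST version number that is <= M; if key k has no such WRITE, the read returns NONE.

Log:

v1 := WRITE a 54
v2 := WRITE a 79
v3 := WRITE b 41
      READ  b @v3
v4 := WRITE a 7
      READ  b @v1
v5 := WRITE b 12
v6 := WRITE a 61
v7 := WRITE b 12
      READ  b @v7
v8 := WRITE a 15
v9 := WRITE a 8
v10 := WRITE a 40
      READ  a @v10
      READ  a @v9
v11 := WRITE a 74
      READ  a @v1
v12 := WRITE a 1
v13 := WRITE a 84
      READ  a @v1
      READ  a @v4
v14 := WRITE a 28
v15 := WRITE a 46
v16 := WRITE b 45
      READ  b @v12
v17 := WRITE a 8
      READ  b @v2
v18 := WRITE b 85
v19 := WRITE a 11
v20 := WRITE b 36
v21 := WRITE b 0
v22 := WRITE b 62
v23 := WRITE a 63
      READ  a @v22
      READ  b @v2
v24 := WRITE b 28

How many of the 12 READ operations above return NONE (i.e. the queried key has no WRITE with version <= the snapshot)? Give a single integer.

v1: WRITE a=54  (a history now [(1, 54)])
v2: WRITE a=79  (a history now [(1, 54), (2, 79)])
v3: WRITE b=41  (b history now [(3, 41)])
READ b @v3: history=[(3, 41)] -> pick v3 -> 41
v4: WRITE a=7  (a history now [(1, 54), (2, 79), (4, 7)])
READ b @v1: history=[(3, 41)] -> no version <= 1 -> NONE
v5: WRITE b=12  (b history now [(3, 41), (5, 12)])
v6: WRITE a=61  (a history now [(1, 54), (2, 79), (4, 7), (6, 61)])
v7: WRITE b=12  (b history now [(3, 41), (5, 12), (7, 12)])
READ b @v7: history=[(3, 41), (5, 12), (7, 12)] -> pick v7 -> 12
v8: WRITE a=15  (a history now [(1, 54), (2, 79), (4, 7), (6, 61), (8, 15)])
v9: WRITE a=8  (a history now [(1, 54), (2, 79), (4, 7), (6, 61), (8, 15), (9, 8)])
v10: WRITE a=40  (a history now [(1, 54), (2, 79), (4, 7), (6, 61), (8, 15), (9, 8), (10, 40)])
READ a @v10: history=[(1, 54), (2, 79), (4, 7), (6, 61), (8, 15), (9, 8), (10, 40)] -> pick v10 -> 40
READ a @v9: history=[(1, 54), (2, 79), (4, 7), (6, 61), (8, 15), (9, 8), (10, 40)] -> pick v9 -> 8
v11: WRITE a=74  (a history now [(1, 54), (2, 79), (4, 7), (6, 61), (8, 15), (9, 8), (10, 40), (11, 74)])
READ a @v1: history=[(1, 54), (2, 79), (4, 7), (6, 61), (8, 15), (9, 8), (10, 40), (11, 74)] -> pick v1 -> 54
v12: WRITE a=1  (a history now [(1, 54), (2, 79), (4, 7), (6, 61), (8, 15), (9, 8), (10, 40), (11, 74), (12, 1)])
v13: WRITE a=84  (a history now [(1, 54), (2, 79), (4, 7), (6, 61), (8, 15), (9, 8), (10, 40), (11, 74), (12, 1), (13, 84)])
READ a @v1: history=[(1, 54), (2, 79), (4, 7), (6, 61), (8, 15), (9, 8), (10, 40), (11, 74), (12, 1), (13, 84)] -> pick v1 -> 54
READ a @v4: history=[(1, 54), (2, 79), (4, 7), (6, 61), (8, 15), (9, 8), (10, 40), (11, 74), (12, 1), (13, 84)] -> pick v4 -> 7
v14: WRITE a=28  (a history now [(1, 54), (2, 79), (4, 7), (6, 61), (8, 15), (9, 8), (10, 40), (11, 74), (12, 1), (13, 84), (14, 28)])
v15: WRITE a=46  (a history now [(1, 54), (2, 79), (4, 7), (6, 61), (8, 15), (9, 8), (10, 40), (11, 74), (12, 1), (13, 84), (14, 28), (15, 46)])
v16: WRITE b=45  (b history now [(3, 41), (5, 12), (7, 12), (16, 45)])
READ b @v12: history=[(3, 41), (5, 12), (7, 12), (16, 45)] -> pick v7 -> 12
v17: WRITE a=8  (a history now [(1, 54), (2, 79), (4, 7), (6, 61), (8, 15), (9, 8), (10, 40), (11, 74), (12, 1), (13, 84), (14, 28), (15, 46), (17, 8)])
READ b @v2: history=[(3, 41), (5, 12), (7, 12), (16, 45)] -> no version <= 2 -> NONE
v18: WRITE b=85  (b history now [(3, 41), (5, 12), (7, 12), (16, 45), (18, 85)])
v19: WRITE a=11  (a history now [(1, 54), (2, 79), (4, 7), (6, 61), (8, 15), (9, 8), (10, 40), (11, 74), (12, 1), (13, 84), (14, 28), (15, 46), (17, 8), (19, 11)])
v20: WRITE b=36  (b history now [(3, 41), (5, 12), (7, 12), (16, 45), (18, 85), (20, 36)])
v21: WRITE b=0  (b history now [(3, 41), (5, 12), (7, 12), (16, 45), (18, 85), (20, 36), (21, 0)])
v22: WRITE b=62  (b history now [(3, 41), (5, 12), (7, 12), (16, 45), (18, 85), (20, 36), (21, 0), (22, 62)])
v23: WRITE a=63  (a history now [(1, 54), (2, 79), (4, 7), (6, 61), (8, 15), (9, 8), (10, 40), (11, 74), (12, 1), (13, 84), (14, 28), (15, 46), (17, 8), (19, 11), (23, 63)])
READ a @v22: history=[(1, 54), (2, 79), (4, 7), (6, 61), (8, 15), (9, 8), (10, 40), (11, 74), (12, 1), (13, 84), (14, 28), (15, 46), (17, 8), (19, 11), (23, 63)] -> pick v19 -> 11
READ b @v2: history=[(3, 41), (5, 12), (7, 12), (16, 45), (18, 85), (20, 36), (21, 0), (22, 62)] -> no version <= 2 -> NONE
v24: WRITE b=28  (b history now [(3, 41), (5, 12), (7, 12), (16, 45), (18, 85), (20, 36), (21, 0), (22, 62), (24, 28)])
Read results in order: ['41', 'NONE', '12', '40', '8', '54', '54', '7', '12', 'NONE', '11', 'NONE']
NONE count = 3

Answer: 3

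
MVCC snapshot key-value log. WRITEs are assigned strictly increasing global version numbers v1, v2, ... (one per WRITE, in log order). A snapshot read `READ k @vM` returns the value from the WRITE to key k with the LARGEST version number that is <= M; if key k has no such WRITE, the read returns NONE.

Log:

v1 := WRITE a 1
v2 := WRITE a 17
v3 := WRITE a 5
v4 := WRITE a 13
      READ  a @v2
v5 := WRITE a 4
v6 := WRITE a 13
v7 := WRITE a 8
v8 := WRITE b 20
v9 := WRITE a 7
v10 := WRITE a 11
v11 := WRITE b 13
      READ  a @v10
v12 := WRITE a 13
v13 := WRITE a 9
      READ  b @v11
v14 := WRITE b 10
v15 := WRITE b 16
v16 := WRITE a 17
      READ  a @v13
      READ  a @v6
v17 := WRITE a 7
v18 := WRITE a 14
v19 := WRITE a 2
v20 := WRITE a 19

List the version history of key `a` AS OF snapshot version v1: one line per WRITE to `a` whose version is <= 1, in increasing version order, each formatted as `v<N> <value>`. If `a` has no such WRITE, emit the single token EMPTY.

Answer: v1 1

Derivation:
Scan writes for key=a with version <= 1:
  v1 WRITE a 1 -> keep
  v2 WRITE a 17 -> drop (> snap)
  v3 WRITE a 5 -> drop (> snap)
  v4 WRITE a 13 -> drop (> snap)
  v5 WRITE a 4 -> drop (> snap)
  v6 WRITE a 13 -> drop (> snap)
  v7 WRITE a 8 -> drop (> snap)
  v8 WRITE b 20 -> skip
  v9 WRITE a 7 -> drop (> snap)
  v10 WRITE a 11 -> drop (> snap)
  v11 WRITE b 13 -> skip
  v12 WRITE a 13 -> drop (> snap)
  v13 WRITE a 9 -> drop (> snap)
  v14 WRITE b 10 -> skip
  v15 WRITE b 16 -> skip
  v16 WRITE a 17 -> drop (> snap)
  v17 WRITE a 7 -> drop (> snap)
  v18 WRITE a 14 -> drop (> snap)
  v19 WRITE a 2 -> drop (> snap)
  v20 WRITE a 19 -> drop (> snap)
Collected: [(1, 1)]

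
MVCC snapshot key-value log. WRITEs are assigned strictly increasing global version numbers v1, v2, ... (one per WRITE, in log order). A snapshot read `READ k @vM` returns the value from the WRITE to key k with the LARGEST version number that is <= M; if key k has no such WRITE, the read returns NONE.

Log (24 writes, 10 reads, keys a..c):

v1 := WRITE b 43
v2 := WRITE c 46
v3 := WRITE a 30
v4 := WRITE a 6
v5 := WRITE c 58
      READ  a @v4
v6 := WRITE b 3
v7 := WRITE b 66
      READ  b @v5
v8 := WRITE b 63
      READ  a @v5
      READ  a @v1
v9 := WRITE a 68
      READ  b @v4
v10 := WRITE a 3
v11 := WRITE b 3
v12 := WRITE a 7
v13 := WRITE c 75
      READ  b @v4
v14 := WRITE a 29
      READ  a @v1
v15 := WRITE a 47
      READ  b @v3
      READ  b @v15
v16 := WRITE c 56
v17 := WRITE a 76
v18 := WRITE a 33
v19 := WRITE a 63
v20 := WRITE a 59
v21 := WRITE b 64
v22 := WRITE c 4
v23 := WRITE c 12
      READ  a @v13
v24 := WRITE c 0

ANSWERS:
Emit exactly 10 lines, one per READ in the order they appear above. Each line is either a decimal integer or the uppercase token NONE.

Answer: 6
43
6
NONE
43
43
NONE
43
3
7

Derivation:
v1: WRITE b=43  (b history now [(1, 43)])
v2: WRITE c=46  (c history now [(2, 46)])
v3: WRITE a=30  (a history now [(3, 30)])
v4: WRITE a=6  (a history now [(3, 30), (4, 6)])
v5: WRITE c=58  (c history now [(2, 46), (5, 58)])
READ a @v4: history=[(3, 30), (4, 6)] -> pick v4 -> 6
v6: WRITE b=3  (b history now [(1, 43), (6, 3)])
v7: WRITE b=66  (b history now [(1, 43), (6, 3), (7, 66)])
READ b @v5: history=[(1, 43), (6, 3), (7, 66)] -> pick v1 -> 43
v8: WRITE b=63  (b history now [(1, 43), (6, 3), (7, 66), (8, 63)])
READ a @v5: history=[(3, 30), (4, 6)] -> pick v4 -> 6
READ a @v1: history=[(3, 30), (4, 6)] -> no version <= 1 -> NONE
v9: WRITE a=68  (a history now [(3, 30), (4, 6), (9, 68)])
READ b @v4: history=[(1, 43), (6, 3), (7, 66), (8, 63)] -> pick v1 -> 43
v10: WRITE a=3  (a history now [(3, 30), (4, 6), (9, 68), (10, 3)])
v11: WRITE b=3  (b history now [(1, 43), (6, 3), (7, 66), (8, 63), (11, 3)])
v12: WRITE a=7  (a history now [(3, 30), (4, 6), (9, 68), (10, 3), (12, 7)])
v13: WRITE c=75  (c history now [(2, 46), (5, 58), (13, 75)])
READ b @v4: history=[(1, 43), (6, 3), (7, 66), (8, 63), (11, 3)] -> pick v1 -> 43
v14: WRITE a=29  (a history now [(3, 30), (4, 6), (9, 68), (10, 3), (12, 7), (14, 29)])
READ a @v1: history=[(3, 30), (4, 6), (9, 68), (10, 3), (12, 7), (14, 29)] -> no version <= 1 -> NONE
v15: WRITE a=47  (a history now [(3, 30), (4, 6), (9, 68), (10, 3), (12, 7), (14, 29), (15, 47)])
READ b @v3: history=[(1, 43), (6, 3), (7, 66), (8, 63), (11, 3)] -> pick v1 -> 43
READ b @v15: history=[(1, 43), (6, 3), (7, 66), (8, 63), (11, 3)] -> pick v11 -> 3
v16: WRITE c=56  (c history now [(2, 46), (5, 58), (13, 75), (16, 56)])
v17: WRITE a=76  (a history now [(3, 30), (4, 6), (9, 68), (10, 3), (12, 7), (14, 29), (15, 47), (17, 76)])
v18: WRITE a=33  (a history now [(3, 30), (4, 6), (9, 68), (10, 3), (12, 7), (14, 29), (15, 47), (17, 76), (18, 33)])
v19: WRITE a=63  (a history now [(3, 30), (4, 6), (9, 68), (10, 3), (12, 7), (14, 29), (15, 47), (17, 76), (18, 33), (19, 63)])
v20: WRITE a=59  (a history now [(3, 30), (4, 6), (9, 68), (10, 3), (12, 7), (14, 29), (15, 47), (17, 76), (18, 33), (19, 63), (20, 59)])
v21: WRITE b=64  (b history now [(1, 43), (6, 3), (7, 66), (8, 63), (11, 3), (21, 64)])
v22: WRITE c=4  (c history now [(2, 46), (5, 58), (13, 75), (16, 56), (22, 4)])
v23: WRITE c=12  (c history now [(2, 46), (5, 58), (13, 75), (16, 56), (22, 4), (23, 12)])
READ a @v13: history=[(3, 30), (4, 6), (9, 68), (10, 3), (12, 7), (14, 29), (15, 47), (17, 76), (18, 33), (19, 63), (20, 59)] -> pick v12 -> 7
v24: WRITE c=0  (c history now [(2, 46), (5, 58), (13, 75), (16, 56), (22, 4), (23, 12), (24, 0)])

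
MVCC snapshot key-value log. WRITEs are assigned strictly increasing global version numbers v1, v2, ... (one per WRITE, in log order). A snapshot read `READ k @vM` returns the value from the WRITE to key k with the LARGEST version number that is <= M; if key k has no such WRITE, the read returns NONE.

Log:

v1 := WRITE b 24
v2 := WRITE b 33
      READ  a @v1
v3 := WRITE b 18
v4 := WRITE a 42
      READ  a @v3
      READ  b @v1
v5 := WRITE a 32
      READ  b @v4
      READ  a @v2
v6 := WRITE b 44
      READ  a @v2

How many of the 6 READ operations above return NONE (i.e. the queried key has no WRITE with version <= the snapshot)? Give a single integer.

Answer: 4

Derivation:
v1: WRITE b=24  (b history now [(1, 24)])
v2: WRITE b=33  (b history now [(1, 24), (2, 33)])
READ a @v1: history=[] -> no version <= 1 -> NONE
v3: WRITE b=18  (b history now [(1, 24), (2, 33), (3, 18)])
v4: WRITE a=42  (a history now [(4, 42)])
READ a @v3: history=[(4, 42)] -> no version <= 3 -> NONE
READ b @v1: history=[(1, 24), (2, 33), (3, 18)] -> pick v1 -> 24
v5: WRITE a=32  (a history now [(4, 42), (5, 32)])
READ b @v4: history=[(1, 24), (2, 33), (3, 18)] -> pick v3 -> 18
READ a @v2: history=[(4, 42), (5, 32)] -> no version <= 2 -> NONE
v6: WRITE b=44  (b history now [(1, 24), (2, 33), (3, 18), (6, 44)])
READ a @v2: history=[(4, 42), (5, 32)] -> no version <= 2 -> NONE
Read results in order: ['NONE', 'NONE', '24', '18', 'NONE', 'NONE']
NONE count = 4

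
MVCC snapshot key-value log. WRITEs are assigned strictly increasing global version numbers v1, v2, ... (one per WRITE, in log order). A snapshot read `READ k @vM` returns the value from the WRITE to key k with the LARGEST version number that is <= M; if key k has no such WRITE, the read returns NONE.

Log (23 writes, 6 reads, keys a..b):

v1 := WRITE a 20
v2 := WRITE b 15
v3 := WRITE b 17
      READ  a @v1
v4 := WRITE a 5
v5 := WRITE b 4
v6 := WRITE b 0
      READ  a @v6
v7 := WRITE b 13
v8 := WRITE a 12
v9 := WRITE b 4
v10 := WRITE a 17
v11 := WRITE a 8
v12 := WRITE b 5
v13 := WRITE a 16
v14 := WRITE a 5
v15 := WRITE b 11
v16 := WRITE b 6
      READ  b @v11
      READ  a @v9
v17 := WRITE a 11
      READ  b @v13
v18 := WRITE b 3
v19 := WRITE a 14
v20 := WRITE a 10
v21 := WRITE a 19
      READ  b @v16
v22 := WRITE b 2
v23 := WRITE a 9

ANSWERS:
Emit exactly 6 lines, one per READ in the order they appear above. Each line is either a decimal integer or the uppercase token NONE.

Answer: 20
5
4
12
5
6

Derivation:
v1: WRITE a=20  (a history now [(1, 20)])
v2: WRITE b=15  (b history now [(2, 15)])
v3: WRITE b=17  (b history now [(2, 15), (3, 17)])
READ a @v1: history=[(1, 20)] -> pick v1 -> 20
v4: WRITE a=5  (a history now [(1, 20), (4, 5)])
v5: WRITE b=4  (b history now [(2, 15), (3, 17), (5, 4)])
v6: WRITE b=0  (b history now [(2, 15), (3, 17), (5, 4), (6, 0)])
READ a @v6: history=[(1, 20), (4, 5)] -> pick v4 -> 5
v7: WRITE b=13  (b history now [(2, 15), (3, 17), (5, 4), (6, 0), (7, 13)])
v8: WRITE a=12  (a history now [(1, 20), (4, 5), (8, 12)])
v9: WRITE b=4  (b history now [(2, 15), (3, 17), (5, 4), (6, 0), (7, 13), (9, 4)])
v10: WRITE a=17  (a history now [(1, 20), (4, 5), (8, 12), (10, 17)])
v11: WRITE a=8  (a history now [(1, 20), (4, 5), (8, 12), (10, 17), (11, 8)])
v12: WRITE b=5  (b history now [(2, 15), (3, 17), (5, 4), (6, 0), (7, 13), (9, 4), (12, 5)])
v13: WRITE a=16  (a history now [(1, 20), (4, 5), (8, 12), (10, 17), (11, 8), (13, 16)])
v14: WRITE a=5  (a history now [(1, 20), (4, 5), (8, 12), (10, 17), (11, 8), (13, 16), (14, 5)])
v15: WRITE b=11  (b history now [(2, 15), (3, 17), (5, 4), (6, 0), (7, 13), (9, 4), (12, 5), (15, 11)])
v16: WRITE b=6  (b history now [(2, 15), (3, 17), (5, 4), (6, 0), (7, 13), (9, 4), (12, 5), (15, 11), (16, 6)])
READ b @v11: history=[(2, 15), (3, 17), (5, 4), (6, 0), (7, 13), (9, 4), (12, 5), (15, 11), (16, 6)] -> pick v9 -> 4
READ a @v9: history=[(1, 20), (4, 5), (8, 12), (10, 17), (11, 8), (13, 16), (14, 5)] -> pick v8 -> 12
v17: WRITE a=11  (a history now [(1, 20), (4, 5), (8, 12), (10, 17), (11, 8), (13, 16), (14, 5), (17, 11)])
READ b @v13: history=[(2, 15), (3, 17), (5, 4), (6, 0), (7, 13), (9, 4), (12, 5), (15, 11), (16, 6)] -> pick v12 -> 5
v18: WRITE b=3  (b history now [(2, 15), (3, 17), (5, 4), (6, 0), (7, 13), (9, 4), (12, 5), (15, 11), (16, 6), (18, 3)])
v19: WRITE a=14  (a history now [(1, 20), (4, 5), (8, 12), (10, 17), (11, 8), (13, 16), (14, 5), (17, 11), (19, 14)])
v20: WRITE a=10  (a history now [(1, 20), (4, 5), (8, 12), (10, 17), (11, 8), (13, 16), (14, 5), (17, 11), (19, 14), (20, 10)])
v21: WRITE a=19  (a history now [(1, 20), (4, 5), (8, 12), (10, 17), (11, 8), (13, 16), (14, 5), (17, 11), (19, 14), (20, 10), (21, 19)])
READ b @v16: history=[(2, 15), (3, 17), (5, 4), (6, 0), (7, 13), (9, 4), (12, 5), (15, 11), (16, 6), (18, 3)] -> pick v16 -> 6
v22: WRITE b=2  (b history now [(2, 15), (3, 17), (5, 4), (6, 0), (7, 13), (9, 4), (12, 5), (15, 11), (16, 6), (18, 3), (22, 2)])
v23: WRITE a=9  (a history now [(1, 20), (4, 5), (8, 12), (10, 17), (11, 8), (13, 16), (14, 5), (17, 11), (19, 14), (20, 10), (21, 19), (23, 9)])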